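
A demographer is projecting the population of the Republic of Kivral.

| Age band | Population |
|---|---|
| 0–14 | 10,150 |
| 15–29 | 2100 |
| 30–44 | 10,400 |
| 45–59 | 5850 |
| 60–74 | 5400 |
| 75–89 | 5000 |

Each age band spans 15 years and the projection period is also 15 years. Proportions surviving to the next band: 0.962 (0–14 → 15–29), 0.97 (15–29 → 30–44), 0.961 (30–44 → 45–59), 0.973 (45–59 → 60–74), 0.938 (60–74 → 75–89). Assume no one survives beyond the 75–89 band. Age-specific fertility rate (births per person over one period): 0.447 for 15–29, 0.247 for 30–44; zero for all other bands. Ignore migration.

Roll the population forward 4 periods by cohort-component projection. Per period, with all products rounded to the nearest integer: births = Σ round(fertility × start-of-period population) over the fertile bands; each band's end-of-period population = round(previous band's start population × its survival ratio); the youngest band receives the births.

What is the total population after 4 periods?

24936

Let band 1 be 0–14 through band 6 = 75–89.
[period 1]
Births: 2100 × 0.447 = 939 ; 10400 × 0.247 = 2569 — total 3508
Band 2: 10150 × 0.962 = 9764
Band 3: 2100 × 0.97 = 2037
Band 4: 10400 × 0.961 = 9994
Band 5: 5850 × 0.973 = 5692
Band 6: 5400 × 0.938 = 5065
→ [3508, 9764, 2037, 9994, 5692, 5065]
[period 2]
Births: 9764 × 0.447 = 4365 ; 2037 × 0.247 = 503 — total 4868
Band 2: 3508 × 0.962 = 3375
Band 3: 9764 × 0.97 = 9471
Band 4: 2037 × 0.961 = 1958
Band 5: 9994 × 0.973 = 9724
Band 6: 5692 × 0.938 = 5339
→ [4868, 3375, 9471, 1958, 9724, 5339]
[period 3]
Births: 3375 × 0.447 = 1509 ; 9471 × 0.247 = 2339 — total 3848
Band 2: 4868 × 0.962 = 4683
Band 3: 3375 × 0.97 = 3274
Band 4: 9471 × 0.961 = 9102
Band 5: 1958 × 0.973 = 1905
Band 6: 9724 × 0.938 = 9121
→ [3848, 4683, 3274, 9102, 1905, 9121]
[period 4]
Births: 4683 × 0.447 = 2093 ; 3274 × 0.247 = 809 — total 2902
Band 2: 3848 × 0.962 = 3702
Band 3: 4683 × 0.97 = 4543
Band 4: 3274 × 0.961 = 3146
Band 5: 9102 × 0.973 = 8856
Band 6: 1905 × 0.938 = 1787
→ [2902, 3702, 4543, 3146, 8856, 1787]
Total after period 4: 2902 + 3702 + 4543 + 3146 + 8856 + 1787 = 24936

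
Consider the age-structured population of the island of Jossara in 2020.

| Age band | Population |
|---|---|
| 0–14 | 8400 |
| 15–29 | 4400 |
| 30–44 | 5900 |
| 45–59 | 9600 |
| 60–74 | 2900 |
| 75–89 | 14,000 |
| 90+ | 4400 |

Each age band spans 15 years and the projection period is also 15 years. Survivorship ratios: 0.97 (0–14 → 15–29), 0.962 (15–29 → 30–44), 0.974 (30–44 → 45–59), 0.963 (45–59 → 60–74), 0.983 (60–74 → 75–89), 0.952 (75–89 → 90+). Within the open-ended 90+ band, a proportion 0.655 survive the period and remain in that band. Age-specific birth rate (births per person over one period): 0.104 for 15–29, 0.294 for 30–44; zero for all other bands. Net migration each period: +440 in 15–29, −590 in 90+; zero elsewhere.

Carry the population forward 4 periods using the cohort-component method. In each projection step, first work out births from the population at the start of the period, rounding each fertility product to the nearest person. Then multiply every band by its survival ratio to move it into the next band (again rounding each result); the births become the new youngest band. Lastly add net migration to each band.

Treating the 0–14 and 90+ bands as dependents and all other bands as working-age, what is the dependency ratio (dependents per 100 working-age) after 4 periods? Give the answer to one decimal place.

82.7

Numbering the bands 1..7 from youngest to oldest:
[period 1]
Births: 4400 × 0.104 = 458, 5900 × 0.294 = 1735 — total 2193
Band 2: 8400 × 0.97 = 8148
Band 3: 4400 × 0.962 = 4233
Band 4: 5900 × 0.974 = 5747
Band 5: 9600 × 0.963 = 9245
Band 6: 2900 × 0.983 = 2851
Band 7: 14000 × 0.952 + 4400 × 0.655 = 13328 + 2882 = 16210
Net migration: Band 2 + 440 → 8588; Band 7 − 590 → 15620
End of period: [2193, 8588, 4233, 5747, 9245, 2851, 15620]
[period 2]
Births: 8588 × 0.104 = 893, 4233 × 0.294 = 1245 — total 2138
Band 2: 2193 × 0.97 = 2127
Band 3: 8588 × 0.962 = 8262
Band 4: 4233 × 0.974 = 4123
Band 5: 5747 × 0.963 = 5534
Band 6: 9245 × 0.983 = 9088
Band 7: 2851 × 0.952 + 15620 × 0.655 = 2714 + 10231 = 12945
Net migration: Band 2 + 440 → 2567; Band 7 − 590 → 12355
End of period: [2138, 2567, 8262, 4123, 5534, 9088, 12355]
[period 3]
Births: 2567 × 0.104 = 267, 8262 × 0.294 = 2429 — total 2696
Band 2: 2138 × 0.97 = 2074
Band 3: 2567 × 0.962 = 2469
Band 4: 8262 × 0.974 = 8047
Band 5: 4123 × 0.963 = 3970
Band 6: 5534 × 0.983 = 5440
Band 7: 9088 × 0.952 + 12355 × 0.655 = 8652 + 8093 = 16745
Net migration: Band 2 + 440 → 2514; Band 7 − 590 → 16155
End of period: [2696, 2514, 2469, 8047, 3970, 5440, 16155]
[period 4]
Births: 2514 × 0.104 = 261, 2469 × 0.294 = 726 — total 987
Band 2: 2696 × 0.97 = 2615
Band 3: 2514 × 0.962 = 2418
Band 4: 2469 × 0.974 = 2405
Band 5: 8047 × 0.963 = 7749
Band 6: 3970 × 0.983 = 3903
Band 7: 5440 × 0.952 + 16155 × 0.655 = 5179 + 10582 = 15761
Net migration: Band 2 + 440 → 3055; Band 7 − 590 → 15171
End of period: [987, 3055, 2418, 2405, 7749, 3903, 15171]
Dependents (band 0–14 + band 90+) = 987 + 15171 = 16158; working-age = 19530; ratio = 16158/19530 × 100 = 82.7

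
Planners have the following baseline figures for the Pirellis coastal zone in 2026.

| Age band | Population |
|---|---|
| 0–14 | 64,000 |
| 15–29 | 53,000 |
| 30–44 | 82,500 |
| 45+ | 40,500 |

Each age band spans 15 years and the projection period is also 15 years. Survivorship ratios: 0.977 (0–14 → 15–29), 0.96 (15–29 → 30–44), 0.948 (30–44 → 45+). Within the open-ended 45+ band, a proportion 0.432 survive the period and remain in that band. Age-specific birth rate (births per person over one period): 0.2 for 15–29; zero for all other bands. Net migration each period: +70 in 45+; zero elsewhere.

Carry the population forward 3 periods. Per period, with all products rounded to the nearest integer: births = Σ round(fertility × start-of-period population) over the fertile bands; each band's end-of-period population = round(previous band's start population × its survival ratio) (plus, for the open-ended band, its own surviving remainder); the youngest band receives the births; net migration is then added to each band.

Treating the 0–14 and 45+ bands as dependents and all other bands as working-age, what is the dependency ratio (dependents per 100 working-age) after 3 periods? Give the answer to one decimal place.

441.3

Let group 1 be 0–14 through group 4 = 45+.
— Period 1 —
Births: 53000 × 0.2 = 10600
Group 2: 64000 × 0.977 = 62528
Group 3: 53000 × 0.96 = 50880
Group 4: 82500 × 0.948 + 40500 × 0.432 = 78210 + 17496 = 95706
Net migration: Group 4 + 70 → 95776
Giving 10600 / 62528 / 50880 / 95776.
— Period 2 —
Births: 62528 × 0.2 = 12506
Group 2: 10600 × 0.977 = 10356
Group 3: 62528 × 0.96 = 60027
Group 4: 50880 × 0.948 + 95776 × 0.432 = 48234 + 41375 = 89609
Net migration: Group 4 + 70 → 89679
Giving 12506 / 10356 / 60027 / 89679.
— Period 3 —
Births: 10356 × 0.2 = 2071
Group 2: 12506 × 0.977 = 12218
Group 3: 10356 × 0.96 = 9942
Group 4: 60027 × 0.948 + 89679 × 0.432 = 56906 + 38741 = 95647
Net migration: Group 4 + 70 → 95717
Giving 2071 / 12218 / 9942 / 95717.
Dependents (band 0–14 + band 45+) = 2071 + 95717 = 97788; working-age = 22160; ratio = 97788/22160 × 100 = 441.3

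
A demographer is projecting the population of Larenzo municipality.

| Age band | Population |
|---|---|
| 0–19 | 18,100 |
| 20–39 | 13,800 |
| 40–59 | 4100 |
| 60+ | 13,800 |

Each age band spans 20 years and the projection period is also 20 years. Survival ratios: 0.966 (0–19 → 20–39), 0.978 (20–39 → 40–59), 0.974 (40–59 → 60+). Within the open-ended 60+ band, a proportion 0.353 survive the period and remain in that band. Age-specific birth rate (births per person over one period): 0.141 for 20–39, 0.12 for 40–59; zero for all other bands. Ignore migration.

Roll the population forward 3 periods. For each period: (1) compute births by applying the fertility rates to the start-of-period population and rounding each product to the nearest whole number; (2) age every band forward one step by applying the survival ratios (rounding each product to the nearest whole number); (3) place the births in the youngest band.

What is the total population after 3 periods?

31033

— Period 1 —
Births: 13800 × 0.141 = 1946 ; 4100 × 0.12 = 492 ⇒ total 2438
20–39: 18100 × 0.966 = 17485
40–59: 13800 × 0.978 = 13496
60+: 4100 × 0.974 + 13800 × 0.353 = 3993 + 4871 = 8864
Population now: 0–19=2438, 20–39=17485, 40–59=13496, 60+=8864
— Period 2 —
Births: 17485 × 0.141 = 2465 ; 13496 × 0.12 = 1620 ⇒ total 4085
20–39: 2438 × 0.966 = 2355
40–59: 17485 × 0.978 = 17100
60+: 13496 × 0.974 + 8864 × 0.353 = 13145 + 3129 = 16274
Population now: 0–19=4085, 20–39=2355, 40–59=17100, 60+=16274
— Period 3 —
Births: 2355 × 0.141 = 332 ; 17100 × 0.12 = 2052 ⇒ total 2384
20–39: 4085 × 0.966 = 3946
40–59: 2355 × 0.978 = 2303
60+: 17100 × 0.974 + 16274 × 0.353 = 16655 + 5745 = 22400
Population now: 0–19=2384, 20–39=3946, 40–59=2303, 60+=22400
Total after period 3: 2384 + 3946 + 2303 + 22400 = 31033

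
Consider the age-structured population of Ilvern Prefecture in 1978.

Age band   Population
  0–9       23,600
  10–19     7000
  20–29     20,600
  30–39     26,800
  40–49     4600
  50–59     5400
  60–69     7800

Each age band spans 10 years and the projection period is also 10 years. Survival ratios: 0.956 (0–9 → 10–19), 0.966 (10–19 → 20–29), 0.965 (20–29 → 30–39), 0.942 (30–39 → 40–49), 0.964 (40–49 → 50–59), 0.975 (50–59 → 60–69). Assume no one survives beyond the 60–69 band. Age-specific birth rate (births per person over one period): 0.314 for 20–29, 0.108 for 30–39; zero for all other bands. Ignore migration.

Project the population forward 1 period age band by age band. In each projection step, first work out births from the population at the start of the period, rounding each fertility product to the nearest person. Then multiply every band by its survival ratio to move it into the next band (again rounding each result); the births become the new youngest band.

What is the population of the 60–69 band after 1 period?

— Period 1 —
Births: 20600 × 0.314 = 6468 ; 26800 × 0.108 = 2894 → 9362
10–19: 23600 × 0.956 = 22562
20–29: 7000 × 0.966 = 6762
30–39: 20600 × 0.965 = 19879
40–49: 26800 × 0.942 = 25246
50–59: 4600 × 0.964 = 4434
60–69: 5400 × 0.975 = 5265
→ [9362, 22562, 6762, 19879, 25246, 4434, 5265]

5265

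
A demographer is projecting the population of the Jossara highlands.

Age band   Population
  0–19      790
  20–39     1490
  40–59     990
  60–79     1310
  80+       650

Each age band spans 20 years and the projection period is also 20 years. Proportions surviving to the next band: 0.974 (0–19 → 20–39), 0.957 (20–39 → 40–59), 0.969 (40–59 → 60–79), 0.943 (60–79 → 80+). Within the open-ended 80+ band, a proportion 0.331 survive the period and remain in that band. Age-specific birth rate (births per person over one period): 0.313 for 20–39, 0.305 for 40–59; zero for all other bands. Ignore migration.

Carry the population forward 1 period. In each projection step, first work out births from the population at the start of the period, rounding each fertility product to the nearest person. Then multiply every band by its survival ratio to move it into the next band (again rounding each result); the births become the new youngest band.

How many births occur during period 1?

Period 1:
Births: 1490 * 0.313 = 466 ; 990 * 0.305 = 302 → total 768
20–39: 790 * 0.974 = 769
40–59: 1490 * 0.957 = 1426
60–79: 990 * 0.969 = 959
80+: 1310 * 0.943 + 650 * 0.331 = 1235 + 215 = 1450
Giving 768 / 769 / 1426 / 959 / 1450.

768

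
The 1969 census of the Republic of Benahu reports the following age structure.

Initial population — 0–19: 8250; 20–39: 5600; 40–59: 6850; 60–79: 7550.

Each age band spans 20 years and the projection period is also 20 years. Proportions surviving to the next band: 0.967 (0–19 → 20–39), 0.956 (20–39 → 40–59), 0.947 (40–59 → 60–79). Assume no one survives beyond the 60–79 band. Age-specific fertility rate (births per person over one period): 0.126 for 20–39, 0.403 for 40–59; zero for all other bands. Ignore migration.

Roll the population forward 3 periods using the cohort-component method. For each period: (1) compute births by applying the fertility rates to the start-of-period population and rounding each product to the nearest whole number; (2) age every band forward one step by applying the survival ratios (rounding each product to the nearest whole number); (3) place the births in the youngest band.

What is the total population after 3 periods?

16983

After projecting period 1:
Births: 5600 * 0.126 = 706 ; 6850 * 0.403 = 2761 → total 3467
20–39: 8250 * 0.967 = 7978
40–59: 5600 * 0.956 = 5354
60–79: 6850 * 0.947 = 6487
Giving 3467 / 7978 / 5354 / 6487.
After projecting period 2:
Births: 7978 * 0.126 = 1005 ; 5354 * 0.403 = 2158 → total 3163
20–39: 3467 * 0.967 = 3353
40–59: 7978 * 0.956 = 7627
60–79: 5354 * 0.947 = 5070
Giving 3163 / 3353 / 7627 / 5070.
After projecting period 3:
Births: 3353 * 0.126 = 422 ; 7627 * 0.403 = 3074 → total 3496
20–39: 3163 * 0.967 = 3059
40–59: 3353 * 0.956 = 3205
60–79: 7627 * 0.947 = 7223
Giving 3496 / 3059 / 3205 / 7223.
Total after period 3: 3496 + 3059 + 3205 + 7223 = 16983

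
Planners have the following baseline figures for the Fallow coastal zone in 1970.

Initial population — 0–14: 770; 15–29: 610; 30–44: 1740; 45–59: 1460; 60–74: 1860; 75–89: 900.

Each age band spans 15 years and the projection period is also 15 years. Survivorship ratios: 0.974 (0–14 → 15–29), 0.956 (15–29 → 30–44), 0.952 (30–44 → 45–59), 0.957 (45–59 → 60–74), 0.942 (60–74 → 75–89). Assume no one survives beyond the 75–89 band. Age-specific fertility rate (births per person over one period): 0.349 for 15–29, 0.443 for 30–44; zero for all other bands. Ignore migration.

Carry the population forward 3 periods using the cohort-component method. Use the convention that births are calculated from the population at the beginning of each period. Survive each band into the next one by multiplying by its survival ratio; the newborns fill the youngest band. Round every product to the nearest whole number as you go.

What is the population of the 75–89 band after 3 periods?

1493

Period 1.
Births: 610 × 0.349 = 213  |  1740 × 0.443 = 771 → total 984
15–29: 770 × 0.974 = 750
30–44: 610 × 0.956 = 583
45–59: 1740 × 0.952 = 1656
60–74: 1460 × 0.957 = 1397
75–89: 1860 × 0.942 = 1752
→ [984, 750, 583, 1656, 1397, 1752]
Period 2.
Births: 750 × 0.349 = 262  |  583 × 0.443 = 258 → total 520
15–29: 984 × 0.974 = 958
30–44: 750 × 0.956 = 717
45–59: 583 × 0.952 = 555
60–74: 1656 × 0.957 = 1585
75–89: 1397 × 0.942 = 1316
→ [520, 958, 717, 555, 1585, 1316]
Period 3.
Births: 958 × 0.349 = 334  |  717 × 0.443 = 318 → total 652
15–29: 520 × 0.974 = 506
30–44: 958 × 0.956 = 916
45–59: 717 × 0.952 = 683
60–74: 555 × 0.957 = 531
75–89: 1585 × 0.942 = 1493
→ [652, 506, 916, 683, 531, 1493]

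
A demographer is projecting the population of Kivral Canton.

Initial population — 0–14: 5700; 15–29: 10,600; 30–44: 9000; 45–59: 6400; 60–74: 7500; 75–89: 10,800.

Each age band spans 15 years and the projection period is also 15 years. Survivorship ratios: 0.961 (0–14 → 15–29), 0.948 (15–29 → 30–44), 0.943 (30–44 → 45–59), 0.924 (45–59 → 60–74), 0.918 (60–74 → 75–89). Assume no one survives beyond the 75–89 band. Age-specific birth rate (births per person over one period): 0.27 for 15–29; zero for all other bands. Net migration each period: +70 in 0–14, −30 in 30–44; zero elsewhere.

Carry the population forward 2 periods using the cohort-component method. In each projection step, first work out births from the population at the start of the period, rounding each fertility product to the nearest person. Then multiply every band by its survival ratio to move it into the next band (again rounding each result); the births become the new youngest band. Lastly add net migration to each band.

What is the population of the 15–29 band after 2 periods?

Period 1.
Births: 10600 * 0.27 = 2862
15–29: 5700 * 0.961 = 5478
30–44: 10600 * 0.948 = 10049
45–59: 9000 * 0.943 = 8487
60–74: 6400 * 0.924 = 5914
75–89: 7500 * 0.918 = 6885
Net migration: 0–14 + 70 → 2932; 30–44 − 30 → 10019
End of period: [2932, 5478, 10019, 8487, 5914, 6885]
Period 2.
Births: 5478 * 0.27 = 1479
15–29: 2932 * 0.961 = 2818
30–44: 5478 * 0.948 = 5193
45–59: 10019 * 0.943 = 9448
60–74: 8487 * 0.924 = 7842
75–89: 5914 * 0.918 = 5429
Net migration: 0–14 + 70 → 1549; 30–44 − 30 → 5163
End of period: [1549, 2818, 5163, 9448, 7842, 5429]

2818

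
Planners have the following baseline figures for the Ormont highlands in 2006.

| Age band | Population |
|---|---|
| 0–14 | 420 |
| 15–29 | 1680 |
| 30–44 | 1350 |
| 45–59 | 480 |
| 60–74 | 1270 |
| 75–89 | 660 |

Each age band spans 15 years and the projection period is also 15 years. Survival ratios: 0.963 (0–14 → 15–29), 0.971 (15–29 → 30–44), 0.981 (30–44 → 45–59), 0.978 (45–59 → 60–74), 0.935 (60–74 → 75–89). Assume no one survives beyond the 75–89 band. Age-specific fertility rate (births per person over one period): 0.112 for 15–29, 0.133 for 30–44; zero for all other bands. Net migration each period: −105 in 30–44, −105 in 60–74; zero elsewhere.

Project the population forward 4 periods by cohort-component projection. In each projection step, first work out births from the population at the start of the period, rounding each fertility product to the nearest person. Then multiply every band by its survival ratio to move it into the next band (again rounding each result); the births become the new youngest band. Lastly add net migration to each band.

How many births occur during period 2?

Period 1:
Births: 1680 × 0.112 = 188  |  1350 × 0.133 = 180 ⇒ total 368
15–29: 420 × 0.963 = 404
30–44: 1680 × 0.971 = 1631
45–59: 1350 × 0.981 = 1324
60–74: 480 × 0.978 = 469
75–89: 1270 × 0.935 = 1187
Net migration: 30–44 − 105 → 1526; 60–74 − 105 → 364
Giving 368 / 404 / 1526 / 1324 / 364 / 1187.
Period 2:
Births: 404 × 0.112 = 45  |  1526 × 0.133 = 203 ⇒ total 248
15–29: 368 × 0.963 = 354
30–44: 404 × 0.971 = 392
45–59: 1526 × 0.981 = 1497
60–74: 1324 × 0.978 = 1295
75–89: 364 × 0.935 = 340
Net migration: 30–44 − 105 → 287; 60–74 − 105 → 1190
Giving 248 / 354 / 287 / 1497 / 1190 / 340.

248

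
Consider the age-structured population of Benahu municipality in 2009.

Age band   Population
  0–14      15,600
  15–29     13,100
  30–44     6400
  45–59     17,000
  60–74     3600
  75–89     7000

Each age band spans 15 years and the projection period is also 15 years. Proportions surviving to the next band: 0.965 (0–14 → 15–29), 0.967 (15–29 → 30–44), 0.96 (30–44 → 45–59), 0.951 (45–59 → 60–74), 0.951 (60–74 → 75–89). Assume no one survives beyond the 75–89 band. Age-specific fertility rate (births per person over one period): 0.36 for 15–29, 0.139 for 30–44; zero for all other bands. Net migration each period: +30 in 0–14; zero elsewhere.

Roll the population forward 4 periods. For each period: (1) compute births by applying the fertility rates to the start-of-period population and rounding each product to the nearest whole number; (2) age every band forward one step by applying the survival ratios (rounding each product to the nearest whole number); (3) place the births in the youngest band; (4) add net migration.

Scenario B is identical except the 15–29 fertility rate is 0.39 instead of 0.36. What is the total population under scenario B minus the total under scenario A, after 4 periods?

1503

Call the groups 1 to 6, youngest first.
— Period 1 —
Births: 13100 * 0.36 = 4716  |  6400 * 0.139 = 890 — total 5606
Group 2: 15600 * 0.965 = 15054
Group 3: 13100 * 0.967 = 12668
Group 4: 6400 * 0.96 = 6144
Group 5: 17000 * 0.951 = 16167
Group 6: 3600 * 0.951 = 3424
Net migration: Group 1 + 30 → 5636
Population now: 0–14=5636, 15–29=15054, 30–44=12668, 45–59=6144, 60–74=16167, 75–89=3424
— Period 2 —
Births: 15054 * 0.36 = 5419  |  12668 * 0.139 = 1761 — total 7180
Group 2: 5636 * 0.965 = 5439
Group 3: 15054 * 0.967 = 14557
Group 4: 12668 * 0.96 = 12161
Group 5: 6144 * 0.951 = 5843
Group 6: 16167 * 0.951 = 15375
Net migration: Group 1 + 30 → 7210
Population now: 0–14=7210, 15–29=5439, 30–44=14557, 45–59=12161, 60–74=5843, 75–89=15375
— Period 3 —
Births: 5439 * 0.36 = 1958  |  14557 * 0.139 = 2023 — total 3981
Group 2: 7210 * 0.965 = 6958
Group 3: 5439 * 0.967 = 5260
Group 4: 14557 * 0.96 = 13975
Group 5: 12161 * 0.951 = 11565
Group 6: 5843 * 0.951 = 5557
Net migration: Group 1 + 30 → 4011
Population now: 0–14=4011, 15–29=6958, 30–44=5260, 45–59=13975, 60–74=11565, 75–89=5557
— Period 4 —
Births: 6958 * 0.36 = 2505  |  5260 * 0.139 = 731 — total 3236
Group 2: 4011 * 0.965 = 3871
Group 3: 6958 * 0.967 = 6728
Group 4: 5260 * 0.96 = 5050
Group 5: 13975 * 0.951 = 13290
Group 6: 11565 * 0.951 = 10998
Net migration: Group 1 + 30 → 3266
Population now: 0–14=3266, 15–29=3871, 30–44=6728, 45–59=5050, 60–74=13290, 75–89=10998
Scenario A total after 4 periods: 43203
Scenario B projection —
— Period 1 —
Births: 13100 * 0.39 = 5109  |  6400 * 0.139 = 890 — total 5999
Group 2: 15600 * 0.965 = 15054
Group 3: 13100 * 0.967 = 12668
Group 4: 6400 * 0.96 = 6144
Group 5: 17000 * 0.951 = 16167
Group 6: 3600 * 0.951 = 3424
Net migration: Group 1 + 30 → 6029
Population now: 0–14=6029, 15–29=15054, 30–44=12668, 45–59=6144, 60–74=16167, 75–89=3424
— Period 2 —
Births: 15054 * 0.39 = 5871  |  12668 * 0.139 = 1761 — total 7632
Group 2: 6029 * 0.965 = 5818
Group 3: 15054 * 0.967 = 14557
Group 4: 12668 * 0.96 = 12161
Group 5: 6144 * 0.951 = 5843
Group 6: 16167 * 0.951 = 15375
Net migration: Group 1 + 30 → 7662
Population now: 0–14=7662, 15–29=5818, 30–44=14557, 45–59=12161, 60–74=5843, 75–89=15375
— Period 3 —
Births: 5818 * 0.39 = 2269  |  14557 * 0.139 = 2023 — total 4292
Group 2: 7662 * 0.965 = 7394
Group 3: 5818 * 0.967 = 5626
Group 4: 14557 * 0.96 = 13975
Group 5: 12161 * 0.951 = 11565
Group 6: 5843 * 0.951 = 5557
Net migration: Group 1 + 30 → 4322
Population now: 0–14=4322, 15–29=7394, 30–44=5626, 45–59=13975, 60–74=11565, 75–89=5557
— Period 4 —
Births: 7394 * 0.39 = 2884  |  5626 * 0.139 = 782 — total 3666
Group 2: 4322 * 0.965 = 4171
Group 3: 7394 * 0.967 = 7150
Group 4: 5626 * 0.96 = 5401
Group 5: 13975 * 0.951 = 13290
Group 6: 11565 * 0.951 = 10998
Net migration: Group 1 + 30 → 3696
Population now: 0–14=3696, 15–29=4171, 30–44=7150, 45–59=5401, 60–74=13290, 75–89=10998
Scenario B total after 4 periods: 44706
Difference B − A = 44706 − 43203 = 1503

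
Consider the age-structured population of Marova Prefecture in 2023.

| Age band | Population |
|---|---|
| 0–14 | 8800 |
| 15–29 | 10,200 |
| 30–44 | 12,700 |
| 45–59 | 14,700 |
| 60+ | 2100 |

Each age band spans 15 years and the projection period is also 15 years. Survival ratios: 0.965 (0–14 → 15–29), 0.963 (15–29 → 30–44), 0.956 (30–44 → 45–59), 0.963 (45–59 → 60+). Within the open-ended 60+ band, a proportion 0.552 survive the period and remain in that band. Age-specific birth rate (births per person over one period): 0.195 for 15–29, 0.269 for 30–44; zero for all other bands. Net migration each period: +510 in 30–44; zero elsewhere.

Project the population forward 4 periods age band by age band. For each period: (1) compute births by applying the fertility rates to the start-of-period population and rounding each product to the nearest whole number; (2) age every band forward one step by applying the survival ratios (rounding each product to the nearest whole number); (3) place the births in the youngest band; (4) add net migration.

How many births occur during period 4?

2323

Period 1.
Births: 10200 × 0.195 = 1989, 12700 × 0.269 = 3416 — total 5405
15–29: 8800 × 0.965 = 8492
30–44: 10200 × 0.963 = 9823
45–59: 12700 × 0.956 = 12141
60+: 14700 × 0.963 + 2100 × 0.552 = 14156 + 1159 = 15315
Net migration: 30–44 + 510 → 10333
Population now: 0–14=5405, 15–29=8492, 30–44=10333, 45–59=12141, 60+=15315
Period 2.
Births: 8492 × 0.195 = 1656, 10333 × 0.269 = 2780 — total 4436
15–29: 5405 × 0.965 = 5216
30–44: 8492 × 0.963 = 8178
45–59: 10333 × 0.956 = 9878
60+: 12141 × 0.963 + 15315 × 0.552 = 11692 + 8454 = 20146
Net migration: 30–44 + 510 → 8688
Population now: 0–14=4436, 15–29=5216, 30–44=8688, 45–59=9878, 60+=20146
Period 3.
Births: 5216 × 0.195 = 1017, 8688 × 0.269 = 2337 — total 3354
15–29: 4436 × 0.965 = 4281
30–44: 5216 × 0.963 = 5023
45–59: 8688 × 0.956 = 8306
60+: 9878 × 0.963 + 20146 × 0.552 = 9513 + 11121 = 20634
Net migration: 30–44 + 510 → 5533
Population now: 0–14=3354, 15–29=4281, 30–44=5533, 45–59=8306, 60+=20634
Period 4.
Births: 4281 × 0.195 = 835, 5533 × 0.269 = 1488 — total 2323
15–29: 3354 × 0.965 = 3237
30–44: 4281 × 0.963 = 4123
45–59: 5533 × 0.956 = 5290
60+: 8306 × 0.963 + 20634 × 0.552 = 7999 + 11390 = 19389
Net migration: 30–44 + 510 → 4633
Population now: 0–14=2323, 15–29=3237, 30–44=4633, 45–59=5290, 60+=19389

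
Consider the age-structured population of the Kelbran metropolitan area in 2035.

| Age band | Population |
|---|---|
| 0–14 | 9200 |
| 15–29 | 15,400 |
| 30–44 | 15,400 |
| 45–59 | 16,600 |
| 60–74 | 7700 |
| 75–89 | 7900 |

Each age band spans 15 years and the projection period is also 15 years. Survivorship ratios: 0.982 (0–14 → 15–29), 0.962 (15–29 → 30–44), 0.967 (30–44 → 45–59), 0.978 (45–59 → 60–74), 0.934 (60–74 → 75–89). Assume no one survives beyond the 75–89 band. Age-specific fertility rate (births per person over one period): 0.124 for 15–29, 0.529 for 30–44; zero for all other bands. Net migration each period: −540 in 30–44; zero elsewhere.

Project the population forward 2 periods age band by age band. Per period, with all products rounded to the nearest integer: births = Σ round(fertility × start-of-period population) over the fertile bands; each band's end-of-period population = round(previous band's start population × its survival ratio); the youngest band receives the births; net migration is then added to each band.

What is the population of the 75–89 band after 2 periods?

15163

After projecting period 1:
Births: 15400 × 0.124 = 1910, 15400 × 0.529 = 8147 — total 10057
15–29: 9200 × 0.982 = 9034
30–44: 15400 × 0.962 = 14815
45–59: 15400 × 0.967 = 14892
60–74: 16600 × 0.978 = 16235
75–89: 7700 × 0.934 = 7192
Net migration: 30–44 − 540 → 14275
End of period: [10057, 9034, 14275, 14892, 16235, 7192]
After projecting period 2:
Births: 9034 × 0.124 = 1120, 14275 × 0.529 = 7551 — total 8671
15–29: 10057 × 0.982 = 9876
30–44: 9034 × 0.962 = 8691
45–59: 14275 × 0.967 = 13804
60–74: 14892 × 0.978 = 14564
75–89: 16235 × 0.934 = 15163
Net migration: 30–44 − 540 → 8151
End of period: [8671, 9876, 8151, 13804, 14564, 15163]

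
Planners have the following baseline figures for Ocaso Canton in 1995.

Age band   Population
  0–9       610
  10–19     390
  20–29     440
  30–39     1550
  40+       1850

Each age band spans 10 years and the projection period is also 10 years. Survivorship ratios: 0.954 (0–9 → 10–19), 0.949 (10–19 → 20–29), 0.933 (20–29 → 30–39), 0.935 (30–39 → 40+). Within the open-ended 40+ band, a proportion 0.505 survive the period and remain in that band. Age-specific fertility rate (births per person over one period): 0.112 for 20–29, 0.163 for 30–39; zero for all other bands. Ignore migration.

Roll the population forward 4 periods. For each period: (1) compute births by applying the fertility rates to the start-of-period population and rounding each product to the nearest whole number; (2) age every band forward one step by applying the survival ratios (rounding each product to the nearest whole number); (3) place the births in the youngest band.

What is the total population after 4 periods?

1631

(Groups numbered youngest = 1 to oldest = 5.)
After projecting period 1:
Births: 440 * 0.112 = 49, 1550 * 0.163 = 253 ⇒ total 302
Group 2: 610 * 0.954 = 582
Group 3: 390 * 0.949 = 370
Group 4: 440 * 0.933 = 411
Group 5: 1550 * 0.935 + 1850 * 0.505 = 1449 + 934 = 2383
End of period: [302, 582, 370, 411, 2383]
After projecting period 2:
Births: 370 * 0.112 = 41, 411 * 0.163 = 67 ⇒ total 108
Group 2: 302 * 0.954 = 288
Group 3: 582 * 0.949 = 552
Group 4: 370 * 0.933 = 345
Group 5: 411 * 0.935 + 2383 * 0.505 = 384 + 1203 = 1587
End of period: [108, 288, 552, 345, 1587]
After projecting period 3:
Births: 552 * 0.112 = 62, 345 * 0.163 = 56 ⇒ total 118
Group 2: 108 * 0.954 = 103
Group 3: 288 * 0.949 = 273
Group 4: 552 * 0.933 = 515
Group 5: 345 * 0.935 + 1587 * 0.505 = 323 + 801 = 1124
End of period: [118, 103, 273, 515, 1124]
After projecting period 4:
Births: 273 * 0.112 = 31, 515 * 0.163 = 84 ⇒ total 115
Group 2: 118 * 0.954 = 113
Group 3: 103 * 0.949 = 98
Group 4: 273 * 0.933 = 255
Group 5: 515 * 0.935 + 1124 * 0.505 = 482 + 568 = 1050
End of period: [115, 113, 98, 255, 1050]
Total after period 4: 115 + 113 + 98 + 255 + 1050 = 1631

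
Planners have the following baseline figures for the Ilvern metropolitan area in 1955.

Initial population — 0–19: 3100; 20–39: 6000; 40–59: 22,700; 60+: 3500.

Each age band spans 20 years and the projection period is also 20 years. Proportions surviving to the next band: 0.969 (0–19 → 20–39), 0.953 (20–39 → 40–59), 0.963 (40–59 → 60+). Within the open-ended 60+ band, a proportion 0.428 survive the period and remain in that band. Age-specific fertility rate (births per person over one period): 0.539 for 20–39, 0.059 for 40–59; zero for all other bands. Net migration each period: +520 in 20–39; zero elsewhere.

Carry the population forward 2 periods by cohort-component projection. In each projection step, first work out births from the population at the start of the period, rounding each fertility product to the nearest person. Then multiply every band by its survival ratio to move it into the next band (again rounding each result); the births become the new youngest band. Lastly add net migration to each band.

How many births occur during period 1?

Let band 1 be 0–19 through band 4 = 60+.
Period 1:
Births: 6000 × 0.539 = 3234, 22700 × 0.059 = 1339 → 4573
Band 2: 3100 × 0.969 = 3004
Band 3: 6000 × 0.953 = 5718
Band 4: 22700 × 0.963 + 3500 × 0.428 = 21860 + 1498 = 23358
Net migration: Band 2 + 520 → 3524
Giving 4573 / 3524 / 5718 / 23358.

4573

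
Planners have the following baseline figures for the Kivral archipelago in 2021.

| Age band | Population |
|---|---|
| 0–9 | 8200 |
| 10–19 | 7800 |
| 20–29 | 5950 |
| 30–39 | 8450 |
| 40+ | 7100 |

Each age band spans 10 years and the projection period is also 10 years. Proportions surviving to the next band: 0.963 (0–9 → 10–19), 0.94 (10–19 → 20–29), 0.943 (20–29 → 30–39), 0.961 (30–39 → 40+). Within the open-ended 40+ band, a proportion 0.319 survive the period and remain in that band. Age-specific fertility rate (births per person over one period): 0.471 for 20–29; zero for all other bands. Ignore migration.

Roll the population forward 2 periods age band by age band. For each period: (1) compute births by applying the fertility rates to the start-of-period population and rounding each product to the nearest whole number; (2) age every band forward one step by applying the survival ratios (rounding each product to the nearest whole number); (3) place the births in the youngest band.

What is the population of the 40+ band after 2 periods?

Let band 1 be 0–9 through band 5 = 40+.
Period 1.
Births: 5950 * 0.471 = 2802
Band 2: 8200 * 0.963 = 7897
Band 3: 7800 * 0.94 = 7332
Band 4: 5950 * 0.943 = 5611
Band 5: 8450 * 0.961 + 7100 * 0.319 = 8120 + 2265 = 10385
Giving 2802 / 7897 / 7332 / 5611 / 10385.
Period 2.
Births: 7332 * 0.471 = 3453
Band 2: 2802 * 0.963 = 2698
Band 3: 7897 * 0.94 = 7423
Band 4: 7332 * 0.943 = 6914
Band 5: 5611 * 0.961 + 10385 * 0.319 = 5392 + 3313 = 8705
Giving 3453 / 2698 / 7423 / 6914 / 8705.

8705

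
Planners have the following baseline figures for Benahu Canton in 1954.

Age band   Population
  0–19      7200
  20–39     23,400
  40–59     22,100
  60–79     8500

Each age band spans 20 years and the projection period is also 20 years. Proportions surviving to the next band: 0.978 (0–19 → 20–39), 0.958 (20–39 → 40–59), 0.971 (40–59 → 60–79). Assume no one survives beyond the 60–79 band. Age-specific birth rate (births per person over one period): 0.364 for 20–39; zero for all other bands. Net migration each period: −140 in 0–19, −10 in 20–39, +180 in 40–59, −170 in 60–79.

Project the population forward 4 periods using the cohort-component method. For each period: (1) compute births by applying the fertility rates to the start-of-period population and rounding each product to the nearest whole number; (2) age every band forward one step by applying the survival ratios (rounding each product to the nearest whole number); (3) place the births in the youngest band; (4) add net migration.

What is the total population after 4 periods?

Let group 1 be 0–19 through group 4 = 60–79.
Period 1.
Births: 23400 × 0.364 = 8518
Group 2: 7200 × 0.978 = 7042
Group 3: 23400 × 0.958 = 22417
Group 4: 22100 × 0.971 = 21459
Net migration: Group 1 − 140 → 8378; Group 2 − 10 → 7032; Group 3 + 180 → 22597; Group 4 − 170 → 21289
End of period: [8378, 7032, 22597, 21289]
Period 2.
Births: 7032 × 0.364 = 2560
Group 2: 8378 × 0.978 = 8194
Group 3: 7032 × 0.958 = 6737
Group 4: 22597 × 0.971 = 21942
Net migration: Group 1 − 140 → 2420; Group 2 − 10 → 8184; Group 3 + 180 → 6917; Group 4 − 170 → 21772
End of period: [2420, 8184, 6917, 21772]
Period 3.
Births: 8184 × 0.364 = 2979
Group 2: 2420 × 0.978 = 2367
Group 3: 8184 × 0.958 = 7840
Group 4: 6917 × 0.971 = 6716
Net migration: Group 1 − 140 → 2839; Group 2 − 10 → 2357; Group 3 + 180 → 8020; Group 4 − 170 → 6546
End of period: [2839, 2357, 8020, 6546]
Period 4.
Births: 2357 × 0.364 = 858
Group 2: 2839 × 0.978 = 2777
Group 3: 2357 × 0.958 = 2258
Group 4: 8020 × 0.971 = 7787
Net migration: Group 1 − 140 → 718; Group 2 − 10 → 2767; Group 3 + 180 → 2438; Group 4 − 170 → 7617
End of period: [718, 2767, 2438, 7617]
Total after period 4: 718 + 2767 + 2438 + 7617 = 13540

13540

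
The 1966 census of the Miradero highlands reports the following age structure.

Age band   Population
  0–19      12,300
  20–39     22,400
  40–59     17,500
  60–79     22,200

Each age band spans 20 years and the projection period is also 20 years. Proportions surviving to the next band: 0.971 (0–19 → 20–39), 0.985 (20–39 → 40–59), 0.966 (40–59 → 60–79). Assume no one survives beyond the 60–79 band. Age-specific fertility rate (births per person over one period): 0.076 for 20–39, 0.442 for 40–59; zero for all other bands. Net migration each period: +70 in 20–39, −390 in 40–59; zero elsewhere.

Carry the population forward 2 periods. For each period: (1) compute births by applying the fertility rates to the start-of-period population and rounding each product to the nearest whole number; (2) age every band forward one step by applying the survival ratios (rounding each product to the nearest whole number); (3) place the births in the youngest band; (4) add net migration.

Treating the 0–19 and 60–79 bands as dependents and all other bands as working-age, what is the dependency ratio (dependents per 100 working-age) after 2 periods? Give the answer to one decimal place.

152.0

Let group 1 be 0–19 through group 4 = 60–79.
After projecting period 1:
Births: 22400 × 0.076 = 1702 ; 17500 × 0.442 = 7735 ⇒ total 9437
Group 2: 12300 × 0.971 = 11943
Group 3: 22400 × 0.985 = 22064
Group 4: 17500 × 0.966 = 16905
Net migration: Group 2 + 70 → 12013; Group 3 − 390 → 21674
Population now: 0–19=9437, 20–39=12013, 40–59=21674, 60–79=16905
After projecting period 2:
Births: 12013 × 0.076 = 913 ; 21674 × 0.442 = 9580 ⇒ total 10493
Group 2: 9437 × 0.971 = 9163
Group 3: 12013 × 0.985 = 11833
Group 4: 21674 × 0.966 = 20937
Net migration: Group 2 + 70 → 9233; Group 3 − 390 → 11443
Population now: 0–19=10493, 20–39=9233, 40–59=11443, 60–79=20937
Dependents (band 0–19 + band 60–79) = 10493 + 20937 = 31430; working-age = 20676; ratio = 31430/20676 × 100 = 152.0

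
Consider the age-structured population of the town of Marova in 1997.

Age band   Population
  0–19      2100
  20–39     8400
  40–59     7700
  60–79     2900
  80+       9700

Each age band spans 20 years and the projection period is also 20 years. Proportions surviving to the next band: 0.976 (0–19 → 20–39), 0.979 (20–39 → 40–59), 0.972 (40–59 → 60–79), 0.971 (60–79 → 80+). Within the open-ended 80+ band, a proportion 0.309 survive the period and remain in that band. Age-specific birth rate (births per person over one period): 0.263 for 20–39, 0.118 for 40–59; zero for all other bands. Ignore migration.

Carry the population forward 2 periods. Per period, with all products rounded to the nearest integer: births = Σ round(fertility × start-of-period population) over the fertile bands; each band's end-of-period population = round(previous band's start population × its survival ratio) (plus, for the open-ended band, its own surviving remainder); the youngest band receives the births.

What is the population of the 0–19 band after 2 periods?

1509

Period 1:
Births: 8400 × 0.263 = 2209 ; 7700 × 0.118 = 909 ⇒ total 3118
20–39: 2100 × 0.976 = 2050
40–59: 8400 × 0.979 = 8224
60–79: 7700 × 0.972 = 7484
80+: 2900 × 0.971 + 9700 × 0.309 = 2816 + 2997 = 5813
Population now: 0–19=3118, 20–39=2050, 40–59=8224, 60–79=7484, 80+=5813
Period 2:
Births: 2050 × 0.263 = 539 ; 8224 × 0.118 = 970 ⇒ total 1509
20–39: 3118 × 0.976 = 3043
40–59: 2050 × 0.979 = 2007
60–79: 8224 × 0.972 = 7994
80+: 7484 × 0.971 + 5813 × 0.309 = 7267 + 1796 = 9063
Population now: 0–19=1509, 20–39=3043, 40–59=2007, 60–79=7994, 80+=9063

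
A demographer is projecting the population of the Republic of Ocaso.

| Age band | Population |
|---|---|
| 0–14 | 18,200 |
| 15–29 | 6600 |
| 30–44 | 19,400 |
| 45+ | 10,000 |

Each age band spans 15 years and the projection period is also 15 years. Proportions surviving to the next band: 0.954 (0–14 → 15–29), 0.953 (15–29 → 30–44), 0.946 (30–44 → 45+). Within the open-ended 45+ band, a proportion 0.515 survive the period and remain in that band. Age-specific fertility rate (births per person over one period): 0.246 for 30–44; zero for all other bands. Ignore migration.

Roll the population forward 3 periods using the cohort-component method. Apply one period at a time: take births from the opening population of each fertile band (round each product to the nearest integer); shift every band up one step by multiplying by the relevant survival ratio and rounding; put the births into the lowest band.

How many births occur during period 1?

(Groups numbered youngest = 1 to oldest = 4.)
[period 1]
Births: 19400 × 0.246 = 4772
Group 2: 18200 × 0.954 = 17363
Group 3: 6600 × 0.953 = 6290
Group 4: 19400 × 0.946 + 10000 × 0.515 = 18352 + 5150 = 23502
End of period: [4772, 17363, 6290, 23502]

4772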